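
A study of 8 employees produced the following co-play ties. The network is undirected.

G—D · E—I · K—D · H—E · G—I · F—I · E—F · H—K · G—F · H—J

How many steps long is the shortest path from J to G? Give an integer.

One shortest route is J – H – E – I – G, which uses 4 edges, and at distance 3 from J we only reach {D, F, I}, which does not include G. So d(J,G) = 4.

4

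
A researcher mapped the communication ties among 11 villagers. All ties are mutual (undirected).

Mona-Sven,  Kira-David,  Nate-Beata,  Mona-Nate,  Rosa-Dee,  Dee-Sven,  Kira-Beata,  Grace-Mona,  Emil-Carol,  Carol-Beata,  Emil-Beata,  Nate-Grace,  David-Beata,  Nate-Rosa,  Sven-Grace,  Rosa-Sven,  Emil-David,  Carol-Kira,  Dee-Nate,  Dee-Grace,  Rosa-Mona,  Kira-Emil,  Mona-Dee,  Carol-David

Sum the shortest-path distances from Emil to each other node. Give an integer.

Distances from Emil: Beata:1, Carol:1, David:1, Dee:3, Grace:3, Kira:1, Mona:3, Nate:2, Rosa:3, Sven:4.
Sum = 1 + 1 + 1 + 3 + 3 + 1 + 3 + 2 + 3 + 4 = 22.

22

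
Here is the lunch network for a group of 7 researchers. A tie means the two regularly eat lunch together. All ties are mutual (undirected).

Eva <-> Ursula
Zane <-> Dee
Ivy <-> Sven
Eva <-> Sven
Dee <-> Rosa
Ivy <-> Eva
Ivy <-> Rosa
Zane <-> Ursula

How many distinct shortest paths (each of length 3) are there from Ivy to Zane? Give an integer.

The shortest distance is 3. The length-3 paths are: Ivy–Rosa–Dee–Zane; Ivy–Eva–Ursula–Zane.
That gives 2 distinct shortest paths.

2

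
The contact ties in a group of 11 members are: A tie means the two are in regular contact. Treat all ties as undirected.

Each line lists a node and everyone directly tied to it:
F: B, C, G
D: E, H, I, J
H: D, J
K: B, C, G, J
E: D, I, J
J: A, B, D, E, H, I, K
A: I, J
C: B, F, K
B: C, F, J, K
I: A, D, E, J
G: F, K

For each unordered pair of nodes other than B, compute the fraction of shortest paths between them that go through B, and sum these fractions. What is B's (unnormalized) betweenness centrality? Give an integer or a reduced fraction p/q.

Pairs whose geodesics pass through B — C–J: 1/2; C–H: 1/2; C–A: 1/2; C–I: 1/2; C–D: 1/2; C–E: 1/2; K–F: 1/3; F–J: 1; F–H: 1; F–A: 1; F–I: 1; F–D: 1; F–E: 1.
All other pairs contribute 0.
Summing the contributions gives betweenness(B) = 28/3.

28/3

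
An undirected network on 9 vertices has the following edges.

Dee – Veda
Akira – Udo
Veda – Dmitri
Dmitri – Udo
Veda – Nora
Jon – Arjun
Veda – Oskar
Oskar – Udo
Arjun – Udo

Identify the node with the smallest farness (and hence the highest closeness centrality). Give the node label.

Udo

Farness (sum of distances to all others) for each node — Akira:21, Arjun:19, Dee:23, Dmitri:15, Jon:26, Nora:23, Oskar:15, Udo:14, Veda:16.
The smallest farness is 14, for Udo, so Udo has the highest closeness.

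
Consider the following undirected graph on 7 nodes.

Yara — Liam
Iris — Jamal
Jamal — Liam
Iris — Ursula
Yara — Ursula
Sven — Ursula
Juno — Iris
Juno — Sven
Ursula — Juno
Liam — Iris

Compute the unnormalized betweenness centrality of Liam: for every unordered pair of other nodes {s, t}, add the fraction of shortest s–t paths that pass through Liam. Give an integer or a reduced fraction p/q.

Pairs whose geodesics pass through Liam — Jamal–Yara: 1; Iris–Yara: 1/2.
All other pairs contribute 0.
Summing the contributions gives betweenness(Liam) = 3/2.

3/2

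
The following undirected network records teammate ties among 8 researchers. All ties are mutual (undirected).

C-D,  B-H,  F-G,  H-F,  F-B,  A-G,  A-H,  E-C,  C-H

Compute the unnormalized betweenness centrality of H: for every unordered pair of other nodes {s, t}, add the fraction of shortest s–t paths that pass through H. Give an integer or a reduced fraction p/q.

27/2

Pairs whose geodesics pass through H — C–G: 2/2; C–B: 1; C–F: 1; C–A: 1; G–D: 2/2; G–E: 2/2; B–D: 1; B–A: 1; B–E: 1; D–F: 1; D–A: 1; F–A: 1/2; F–E: 1; A–E: 1.
All other pairs contribute 0.
Summing the contributions gives betweenness(H) = 27/2.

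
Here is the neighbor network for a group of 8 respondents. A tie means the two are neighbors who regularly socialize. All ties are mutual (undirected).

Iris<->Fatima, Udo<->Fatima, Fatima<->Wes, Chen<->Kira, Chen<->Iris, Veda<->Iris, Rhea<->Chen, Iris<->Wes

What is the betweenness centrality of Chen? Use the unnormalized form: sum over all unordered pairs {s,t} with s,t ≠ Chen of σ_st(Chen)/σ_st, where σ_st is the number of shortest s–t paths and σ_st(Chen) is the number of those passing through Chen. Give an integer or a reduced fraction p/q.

Pairs whose geodesics pass through Chen — Kira–Rhea: 1; Kira–Fatima: 1; Kira–Wes: 1; Kira–Veda: 1; Kira–Iris: 1; Kira–Udo: 1; Rhea–Fatima: 1; Rhea–Wes: 1; Rhea–Veda: 1; Rhea–Iris: 1; Rhea–Udo: 1.
All other pairs contribute 0.
Summing the contributions gives betweenness(Chen) = 11.

11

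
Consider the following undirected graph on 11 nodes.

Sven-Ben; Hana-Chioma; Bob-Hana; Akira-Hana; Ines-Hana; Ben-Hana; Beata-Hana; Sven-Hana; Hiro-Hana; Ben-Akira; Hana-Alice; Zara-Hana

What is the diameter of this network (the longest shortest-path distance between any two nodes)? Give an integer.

Eccentricity of each node (its greatest distance to any other): Akira:2, Alice:2, Beata:2, Ben:2, Bob:2, Chioma:2, Hana:1, Hiro:2, Ines:2, Sven:2, Zara:2.
The maximum eccentricity is 2, realized for instance by the pair Beata–Zara via Beata – Hana – Zara. So the diameter is 2.

2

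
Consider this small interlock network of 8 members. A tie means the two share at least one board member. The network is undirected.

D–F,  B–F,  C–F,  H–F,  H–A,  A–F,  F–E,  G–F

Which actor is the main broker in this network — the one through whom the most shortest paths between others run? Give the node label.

F

Unnormalized betweenness of each node: A:0, B:0, C:0, D:0, E:0, F:20, G:0, H:0.
F has the largest value, 20, making it the main broker — the node through which the most shortest paths run.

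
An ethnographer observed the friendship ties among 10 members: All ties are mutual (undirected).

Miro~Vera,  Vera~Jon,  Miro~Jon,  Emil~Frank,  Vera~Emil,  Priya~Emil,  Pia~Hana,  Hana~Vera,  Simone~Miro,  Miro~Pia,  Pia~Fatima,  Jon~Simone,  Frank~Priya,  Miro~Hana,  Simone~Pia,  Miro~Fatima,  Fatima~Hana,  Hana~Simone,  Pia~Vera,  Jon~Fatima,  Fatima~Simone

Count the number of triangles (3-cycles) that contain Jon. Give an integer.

Jon's neighbors: Fatima, Miro, Simone, and Vera.
Neighbor pairs that are themselves tied: Jon–Fatima–Miro; Jon–Fatima–Simone; Jon–Miro–Simone; Jon–Miro–Vera. Each forms one triangle with Jon, for 4 in total.

4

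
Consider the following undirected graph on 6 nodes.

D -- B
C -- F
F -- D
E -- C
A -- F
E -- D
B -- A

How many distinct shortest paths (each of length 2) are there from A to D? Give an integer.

The shortest distance is 2. The length-2 paths are: A–B–D; A–F–D.
That gives 2 distinct shortest paths.

2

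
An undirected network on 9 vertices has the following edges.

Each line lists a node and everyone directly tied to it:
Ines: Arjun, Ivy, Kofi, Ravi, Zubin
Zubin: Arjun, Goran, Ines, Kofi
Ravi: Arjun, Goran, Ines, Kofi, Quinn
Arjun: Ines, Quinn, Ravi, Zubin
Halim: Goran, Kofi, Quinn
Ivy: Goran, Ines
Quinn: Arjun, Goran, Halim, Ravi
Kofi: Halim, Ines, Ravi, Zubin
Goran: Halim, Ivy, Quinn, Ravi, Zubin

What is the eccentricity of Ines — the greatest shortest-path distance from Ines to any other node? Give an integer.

Distances from Ines: Arjun:1, Goran:2, Halim:2, Ivy:1, Kofi:1, Quinn:2, Ravi:1, Zubin:1.
The largest is 2 (to Quinn, Halim, and Goran), so the eccentricity of Ines is 2.

2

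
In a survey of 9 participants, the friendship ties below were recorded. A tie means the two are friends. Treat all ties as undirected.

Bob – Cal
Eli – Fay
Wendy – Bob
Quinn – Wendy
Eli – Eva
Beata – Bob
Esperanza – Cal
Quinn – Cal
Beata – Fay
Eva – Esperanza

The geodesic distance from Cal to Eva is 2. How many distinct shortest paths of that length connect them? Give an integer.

The shortest distance is 2, and the only length-2 path is Cal–Esperanza–Eva. So there is exactly 1 shortest path.

1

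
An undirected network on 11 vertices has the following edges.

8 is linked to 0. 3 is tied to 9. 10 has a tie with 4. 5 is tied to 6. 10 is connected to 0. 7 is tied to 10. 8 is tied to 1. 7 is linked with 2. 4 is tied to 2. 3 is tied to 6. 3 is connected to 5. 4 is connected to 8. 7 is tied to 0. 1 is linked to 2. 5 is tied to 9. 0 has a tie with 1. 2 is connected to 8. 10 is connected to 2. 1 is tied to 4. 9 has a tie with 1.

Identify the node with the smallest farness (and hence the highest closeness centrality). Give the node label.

1

Farness (sum of distances to all others) for each node — 0:20, 1:16, 2:19, 3:25, 4:20, 5:25, 6:33, 7:25, 8:20, 9:19, 10:24.
The smallest farness is 16, for 1, so 1 has the highest closeness.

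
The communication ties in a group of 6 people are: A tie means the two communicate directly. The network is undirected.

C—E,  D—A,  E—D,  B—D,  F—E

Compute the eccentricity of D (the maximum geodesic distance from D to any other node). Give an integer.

Distances from D: A:1, B:1, C:2, E:1, F:2.
The largest is 2 (to F and C), so the eccentricity of D is 2.

2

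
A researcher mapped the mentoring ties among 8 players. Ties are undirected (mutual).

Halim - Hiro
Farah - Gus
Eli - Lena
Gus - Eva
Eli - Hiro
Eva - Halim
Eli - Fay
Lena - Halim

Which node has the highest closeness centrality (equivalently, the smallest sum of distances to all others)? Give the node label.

Farness (sum of distances to all others) for each node — Eli:17, Eva:15, Farah:25, Fay:23, Gus:19, Halim:13, Hiro:15, Lena:15.
The smallest farness is 13, for Halim, so Halim has the highest closeness.

Halim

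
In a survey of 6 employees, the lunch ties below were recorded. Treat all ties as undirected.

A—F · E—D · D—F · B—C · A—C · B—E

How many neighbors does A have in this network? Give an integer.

A is directly tied to C and F. That is 2 neighbors, so the degree of A is 2.

2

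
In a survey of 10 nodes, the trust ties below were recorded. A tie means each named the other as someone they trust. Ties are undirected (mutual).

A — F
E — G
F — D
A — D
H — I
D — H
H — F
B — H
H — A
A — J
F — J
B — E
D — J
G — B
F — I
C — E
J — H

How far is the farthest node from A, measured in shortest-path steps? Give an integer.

4

Distances from A: B:2, C:4, D:1, E:3, F:1, G:3, H:1, I:2, J:1.
The largest is 4 (to C), so the eccentricity of A is 4.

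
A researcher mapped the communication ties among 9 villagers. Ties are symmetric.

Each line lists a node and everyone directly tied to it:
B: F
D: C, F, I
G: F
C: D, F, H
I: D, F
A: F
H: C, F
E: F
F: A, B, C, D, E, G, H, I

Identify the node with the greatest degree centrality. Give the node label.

Degrees — A:1, B:1, C:3, D:3, E:1, F:8, G:1, H:2, I:2.
The maximum is 8, attained only by F.

F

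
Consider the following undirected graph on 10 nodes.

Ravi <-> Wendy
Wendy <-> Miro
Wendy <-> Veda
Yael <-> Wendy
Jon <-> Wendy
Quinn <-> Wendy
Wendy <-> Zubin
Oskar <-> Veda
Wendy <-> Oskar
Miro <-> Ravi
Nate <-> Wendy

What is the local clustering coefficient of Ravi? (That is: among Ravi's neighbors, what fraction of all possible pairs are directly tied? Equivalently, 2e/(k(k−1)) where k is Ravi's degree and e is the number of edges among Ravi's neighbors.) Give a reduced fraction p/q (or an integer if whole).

Ravi's neighbors: Miro and Wendy (k = 2).
Possible neighbor pairs: C(2,2) = 1. Edges among them: Miro–Wendy → e = 1.
Clustering(Ravi) = 1/1.

1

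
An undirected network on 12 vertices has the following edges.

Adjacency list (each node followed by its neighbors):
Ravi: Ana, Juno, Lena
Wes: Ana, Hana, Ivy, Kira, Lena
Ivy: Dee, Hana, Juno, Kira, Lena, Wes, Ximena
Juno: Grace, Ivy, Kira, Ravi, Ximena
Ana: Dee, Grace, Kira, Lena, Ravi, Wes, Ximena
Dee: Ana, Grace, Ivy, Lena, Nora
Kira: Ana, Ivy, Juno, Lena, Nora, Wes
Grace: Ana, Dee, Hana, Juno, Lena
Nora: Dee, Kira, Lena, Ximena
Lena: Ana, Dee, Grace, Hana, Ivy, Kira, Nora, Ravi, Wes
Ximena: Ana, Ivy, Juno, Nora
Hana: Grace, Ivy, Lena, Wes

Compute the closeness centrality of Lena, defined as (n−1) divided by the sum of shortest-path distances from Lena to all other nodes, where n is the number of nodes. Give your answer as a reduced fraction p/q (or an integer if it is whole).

Distances from Lena: Ana:1, Dee:1, Grace:1, Hana:1, Ivy:1, Juno:2, Kira:1, Nora:1, Ravi:1, Wes:1, Ximena:2. Sum = 13.
n = 12, so closeness = 11/13.

11/13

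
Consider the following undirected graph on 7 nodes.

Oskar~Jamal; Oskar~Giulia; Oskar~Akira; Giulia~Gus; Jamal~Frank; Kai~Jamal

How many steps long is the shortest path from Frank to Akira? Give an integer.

One shortest route is Frank – Jamal – Oskar – Akira, which uses 3 edges, and at distance 2 from Frank we only reach {Kai, Oskar}, which does not include Akira. So d(Frank,Akira) = 3.

3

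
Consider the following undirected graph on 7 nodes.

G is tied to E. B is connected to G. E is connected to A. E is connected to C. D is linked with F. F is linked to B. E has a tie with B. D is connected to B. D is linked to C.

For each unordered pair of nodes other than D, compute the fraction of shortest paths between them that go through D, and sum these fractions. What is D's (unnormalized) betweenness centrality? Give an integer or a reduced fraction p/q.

Pairs whose geodesics pass through D — F–C: 1; B–C: 1/2.
All other pairs contribute 0.
Summing the contributions gives betweenness(D) = 3/2.

3/2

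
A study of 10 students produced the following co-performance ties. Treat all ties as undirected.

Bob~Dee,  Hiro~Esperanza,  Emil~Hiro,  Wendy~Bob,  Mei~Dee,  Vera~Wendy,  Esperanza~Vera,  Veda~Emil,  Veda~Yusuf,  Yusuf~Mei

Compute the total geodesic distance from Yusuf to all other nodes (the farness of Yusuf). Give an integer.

25

Distances from Yusuf: Bob:3, Dee:2, Emil:2, Esperanza:4, Hiro:3, Mei:1, Veda:1, Vera:5, Wendy:4.
Sum = 3 + 2 + 2 + 4 + 3 + 1 + 1 + 5 + 4 = 25.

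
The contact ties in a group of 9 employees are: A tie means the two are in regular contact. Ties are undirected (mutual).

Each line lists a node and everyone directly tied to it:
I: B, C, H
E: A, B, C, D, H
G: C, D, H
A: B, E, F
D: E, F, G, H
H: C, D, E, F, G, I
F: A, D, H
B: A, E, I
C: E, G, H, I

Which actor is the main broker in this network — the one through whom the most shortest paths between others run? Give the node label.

Unnormalized betweenness of each node: A:4/3, B:4/3, C:53/30, D:53/30, E:83/15, F:7/5, G:1/3, H:92/15, I:7/5.
H has the largest value, 92/15, making it the main broker — the node through which the most shortest paths run.

H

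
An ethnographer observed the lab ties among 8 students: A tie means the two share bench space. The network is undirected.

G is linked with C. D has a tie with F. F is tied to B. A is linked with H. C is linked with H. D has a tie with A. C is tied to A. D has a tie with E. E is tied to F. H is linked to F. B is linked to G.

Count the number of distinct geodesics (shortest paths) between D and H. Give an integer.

2

The shortest distance is 2. The length-2 paths are: D–F–H; D–A–H.
That gives 2 distinct shortest paths.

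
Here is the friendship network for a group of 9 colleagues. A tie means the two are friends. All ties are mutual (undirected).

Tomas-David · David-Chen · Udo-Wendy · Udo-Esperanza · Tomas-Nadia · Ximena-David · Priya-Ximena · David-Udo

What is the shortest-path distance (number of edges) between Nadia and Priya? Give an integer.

4

One shortest route is Nadia – Tomas – David – Ximena – Priya, which uses 4 edges, and at distance 3 from Nadia we only reach {Chen, Udo, Ximena}, which does not include Priya. So d(Nadia,Priya) = 4.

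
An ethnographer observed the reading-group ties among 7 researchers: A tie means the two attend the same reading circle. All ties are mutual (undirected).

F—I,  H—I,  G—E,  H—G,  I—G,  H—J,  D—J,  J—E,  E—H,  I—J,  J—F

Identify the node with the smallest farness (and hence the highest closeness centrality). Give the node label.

Farness (sum of distances to all others) for each node — D:12, E:9, F:10, G:10, H:8, I:8, J:7.
The smallest farness is 7, for J, so J has the highest closeness.

J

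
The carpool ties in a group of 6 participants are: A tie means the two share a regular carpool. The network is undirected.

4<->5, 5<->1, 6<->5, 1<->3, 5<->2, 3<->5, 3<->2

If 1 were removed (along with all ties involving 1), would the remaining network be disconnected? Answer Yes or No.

No

Even without 1, every remaining node can still reach every other (the residual graph is connected), so 1 is not a cut vertex.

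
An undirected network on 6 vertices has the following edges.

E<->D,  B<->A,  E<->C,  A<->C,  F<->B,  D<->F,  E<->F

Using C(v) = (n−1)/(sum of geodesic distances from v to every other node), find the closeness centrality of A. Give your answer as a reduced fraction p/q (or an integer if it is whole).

Distances from A: B:1, C:1, D:3, E:2, F:2. Sum = 9.
n = 6, so closeness = 5/9.

5/9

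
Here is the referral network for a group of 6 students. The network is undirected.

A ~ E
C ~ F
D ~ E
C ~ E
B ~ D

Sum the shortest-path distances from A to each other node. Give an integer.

11

Distances from A: B:3, C:2, D:2, E:1, F:3.
Sum = 3 + 2 + 2 + 1 + 3 = 11.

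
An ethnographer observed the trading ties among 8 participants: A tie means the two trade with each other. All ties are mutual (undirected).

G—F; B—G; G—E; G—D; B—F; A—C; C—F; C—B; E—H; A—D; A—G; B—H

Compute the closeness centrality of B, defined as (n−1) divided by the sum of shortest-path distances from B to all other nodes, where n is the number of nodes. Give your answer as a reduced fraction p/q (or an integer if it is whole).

Distances from B: A:2, C:1, D:2, E:2, F:1, G:1, H:1. Sum = 10.
n = 8, so closeness = 7/10.

7/10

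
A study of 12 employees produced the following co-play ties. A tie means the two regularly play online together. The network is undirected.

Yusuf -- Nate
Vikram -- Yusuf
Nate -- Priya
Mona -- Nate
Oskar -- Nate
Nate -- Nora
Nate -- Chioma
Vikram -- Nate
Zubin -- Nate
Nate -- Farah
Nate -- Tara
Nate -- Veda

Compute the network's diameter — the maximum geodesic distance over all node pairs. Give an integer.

2

Eccentricity of each node (its greatest distance to any other): Chioma:2, Farah:2, Mona:2, Nate:1, Nora:2, Oskar:2, Priya:2, Tara:2, Veda:2, Vikram:2, Yusuf:2, Zubin:2.
The maximum eccentricity is 2, realized for instance by the pair Chioma–Nora via Chioma – Nate – Nora. So the diameter is 2.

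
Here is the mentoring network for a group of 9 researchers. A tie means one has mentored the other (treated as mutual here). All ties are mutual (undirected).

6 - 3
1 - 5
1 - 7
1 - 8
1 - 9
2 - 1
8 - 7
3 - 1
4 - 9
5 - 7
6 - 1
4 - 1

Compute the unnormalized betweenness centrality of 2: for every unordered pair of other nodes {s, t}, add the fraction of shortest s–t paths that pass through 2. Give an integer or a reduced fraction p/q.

0

No shortest path between any pair of other nodes passes through 2.
Summing the contributions gives betweenness(2) = 0.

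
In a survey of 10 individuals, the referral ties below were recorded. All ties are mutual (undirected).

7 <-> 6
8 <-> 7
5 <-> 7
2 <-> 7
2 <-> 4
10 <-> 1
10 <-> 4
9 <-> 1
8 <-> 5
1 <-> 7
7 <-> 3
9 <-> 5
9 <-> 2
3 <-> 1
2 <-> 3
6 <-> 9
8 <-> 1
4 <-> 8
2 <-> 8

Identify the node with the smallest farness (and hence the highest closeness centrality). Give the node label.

7

Farness (sum of distances to all others) for each node — 1:13, 2:13, 3:15, 4:16, 5:16, 6:18, 7:12, 8:13, 9:14, 10:18.
The smallest farness is 12, for 7, so 7 has the highest closeness.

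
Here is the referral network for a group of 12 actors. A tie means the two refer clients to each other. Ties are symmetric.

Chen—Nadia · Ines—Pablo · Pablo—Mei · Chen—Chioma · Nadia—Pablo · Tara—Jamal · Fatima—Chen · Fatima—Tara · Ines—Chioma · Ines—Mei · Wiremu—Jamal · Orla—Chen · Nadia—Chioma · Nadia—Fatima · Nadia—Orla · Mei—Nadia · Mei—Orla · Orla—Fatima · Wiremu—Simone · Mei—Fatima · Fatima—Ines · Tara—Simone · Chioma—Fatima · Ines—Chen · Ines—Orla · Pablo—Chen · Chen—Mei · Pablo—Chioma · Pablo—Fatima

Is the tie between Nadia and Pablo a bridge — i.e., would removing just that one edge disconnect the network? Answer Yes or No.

Even without that edge, Nadia still reaches Pablo via Nadia – Fatima – Pablo, so the network stays connected. Not a bridge.

No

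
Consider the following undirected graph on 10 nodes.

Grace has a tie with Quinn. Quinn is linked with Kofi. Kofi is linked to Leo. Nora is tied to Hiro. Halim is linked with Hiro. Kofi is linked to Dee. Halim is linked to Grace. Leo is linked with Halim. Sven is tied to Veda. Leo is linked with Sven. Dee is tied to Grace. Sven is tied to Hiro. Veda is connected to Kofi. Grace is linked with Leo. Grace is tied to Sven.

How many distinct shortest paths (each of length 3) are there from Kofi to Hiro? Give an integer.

The shortest distance is 3. The length-3 paths are: Kofi–Leo–Halim–Hiro; Kofi–Leo–Sven–Hiro; Kofi–Veda–Sven–Hiro.
That gives 3 distinct shortest paths.

3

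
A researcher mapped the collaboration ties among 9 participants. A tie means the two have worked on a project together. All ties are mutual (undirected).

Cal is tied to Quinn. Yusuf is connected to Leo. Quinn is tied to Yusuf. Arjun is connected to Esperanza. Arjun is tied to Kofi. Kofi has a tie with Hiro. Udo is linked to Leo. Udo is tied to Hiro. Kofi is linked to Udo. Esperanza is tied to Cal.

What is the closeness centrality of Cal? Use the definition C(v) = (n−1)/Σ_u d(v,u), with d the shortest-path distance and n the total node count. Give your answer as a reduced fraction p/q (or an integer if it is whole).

2/5

Distances from Cal: Arjun:2, Esperanza:1, Hiro:4, Kofi:3, Leo:3, Quinn:1, Udo:4, Yusuf:2. Sum = 20.
n = 9, so closeness = 8/20 = 2/5.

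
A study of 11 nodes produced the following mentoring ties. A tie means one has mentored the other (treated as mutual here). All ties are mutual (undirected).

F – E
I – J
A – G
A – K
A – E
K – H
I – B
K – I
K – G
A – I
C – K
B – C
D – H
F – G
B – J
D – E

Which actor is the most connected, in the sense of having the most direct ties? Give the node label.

Degrees — A:4, B:3, C:2, D:2, E:3, F:2, G:3, H:2, I:4, J:2, K:5.
The maximum is 5, attained only by K.

K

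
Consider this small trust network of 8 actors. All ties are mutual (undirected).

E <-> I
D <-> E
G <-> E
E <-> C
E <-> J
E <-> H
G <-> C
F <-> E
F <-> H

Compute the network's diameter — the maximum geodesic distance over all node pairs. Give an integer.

2

Eccentricity of each node (its greatest distance to any other): C:2, D:2, E:1, F:2, G:2, H:2, I:2, J:2.
The maximum eccentricity is 2, realized for instance by the pair C–I via C – E – I. So the diameter is 2.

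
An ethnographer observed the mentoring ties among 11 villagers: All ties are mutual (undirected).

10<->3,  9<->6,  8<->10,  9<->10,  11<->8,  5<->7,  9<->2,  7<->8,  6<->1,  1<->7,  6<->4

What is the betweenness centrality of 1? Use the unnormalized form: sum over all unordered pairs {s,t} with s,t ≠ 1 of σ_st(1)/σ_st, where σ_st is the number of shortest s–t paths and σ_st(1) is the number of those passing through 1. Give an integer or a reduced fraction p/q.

Pairs whose geodesics pass through 1 — 11–6: 1/2; 11–4: 1/2; 5–6: 1; 5–2: 1/2; 5–4: 1; 5–9: 1/2; 6–7: 1; 6–8: 1/2; 7–2: 1/2; 7–4: 1; 7–9: 1/2; 4–8: 1/2.
All other pairs contribute 0.
Summing the contributions gives betweenness(1) = 8.

8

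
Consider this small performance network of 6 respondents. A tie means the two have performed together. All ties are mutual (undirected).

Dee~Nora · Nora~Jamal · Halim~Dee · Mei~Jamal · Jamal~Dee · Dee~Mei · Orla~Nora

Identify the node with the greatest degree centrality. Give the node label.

Degrees — Dee:4, Halim:1, Jamal:3, Mei:2, Nora:3, Orla:1.
The maximum is 4, attained only by Dee.

Dee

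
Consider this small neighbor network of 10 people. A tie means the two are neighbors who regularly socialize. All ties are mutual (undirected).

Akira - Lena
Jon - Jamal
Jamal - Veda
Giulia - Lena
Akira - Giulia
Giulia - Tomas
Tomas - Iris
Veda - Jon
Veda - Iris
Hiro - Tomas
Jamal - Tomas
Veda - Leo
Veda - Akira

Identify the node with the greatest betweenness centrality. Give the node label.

Unnormalized betweenness of each node: Akira:13/2, Giulia:5, Hiro:0, Iris:2, Jamal:9/2, Jon:0, Lena:0, Leo:0, Tomas:12, Veda:15.
Veda has the largest value, 15, making it the main broker — the node through which the most shortest paths run.

Veda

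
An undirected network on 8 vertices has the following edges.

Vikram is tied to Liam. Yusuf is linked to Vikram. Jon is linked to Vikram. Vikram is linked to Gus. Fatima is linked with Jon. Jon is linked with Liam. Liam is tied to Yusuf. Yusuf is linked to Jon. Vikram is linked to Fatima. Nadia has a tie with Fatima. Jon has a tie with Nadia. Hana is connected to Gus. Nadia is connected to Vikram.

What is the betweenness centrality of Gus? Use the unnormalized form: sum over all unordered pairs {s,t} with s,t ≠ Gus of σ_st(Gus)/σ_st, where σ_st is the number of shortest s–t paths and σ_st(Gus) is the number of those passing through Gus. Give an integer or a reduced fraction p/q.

Pairs whose geodesics pass through Gus — Jon–Hana: 1; Fatima–Hana: 1; Yusuf–Hana: 1; Nadia–Hana: 1; Vikram–Hana: 1; Liam–Hana: 1.
All other pairs contribute 0.
Summing the contributions gives betweenness(Gus) = 6.

6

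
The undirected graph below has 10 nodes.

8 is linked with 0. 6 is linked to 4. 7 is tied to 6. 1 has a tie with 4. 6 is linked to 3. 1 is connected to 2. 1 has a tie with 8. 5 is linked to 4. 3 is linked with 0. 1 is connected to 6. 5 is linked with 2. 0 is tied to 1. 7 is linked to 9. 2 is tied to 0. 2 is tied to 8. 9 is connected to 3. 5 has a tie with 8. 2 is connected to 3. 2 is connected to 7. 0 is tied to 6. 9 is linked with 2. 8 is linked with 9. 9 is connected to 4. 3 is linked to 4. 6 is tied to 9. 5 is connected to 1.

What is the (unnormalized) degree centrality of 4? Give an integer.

5

4 is directly tied to 1, 3, 5, 6, and 9. That is 5 neighbors, so the degree of 4 is 5.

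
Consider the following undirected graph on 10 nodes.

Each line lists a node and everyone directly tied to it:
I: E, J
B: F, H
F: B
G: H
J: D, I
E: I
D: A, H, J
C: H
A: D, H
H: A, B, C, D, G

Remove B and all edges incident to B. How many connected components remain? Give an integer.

Without B, the remaining ties split the others into: {A, C, D, E, G, H, I, J}; {F}.
That's 2 separate components.

2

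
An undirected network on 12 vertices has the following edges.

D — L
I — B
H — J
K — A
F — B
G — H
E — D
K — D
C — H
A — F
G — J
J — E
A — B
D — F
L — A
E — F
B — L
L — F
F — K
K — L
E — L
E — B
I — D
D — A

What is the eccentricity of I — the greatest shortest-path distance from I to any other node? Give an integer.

5

Distances from I: A:2, B:1, C:5, D:1, E:2, F:2, G:4, H:4, J:3, K:2, L:2.
The largest is 5 (to C), so the eccentricity of I is 5.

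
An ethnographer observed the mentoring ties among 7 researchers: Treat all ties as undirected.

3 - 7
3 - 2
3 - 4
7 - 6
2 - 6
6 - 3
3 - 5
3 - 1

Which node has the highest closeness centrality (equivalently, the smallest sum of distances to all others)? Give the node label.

3

Farness (sum of distances to all others) for each node — 1:11, 2:10, 3:6, 4:11, 5:11, 6:9, 7:10.
The smallest farness is 6, for 3, so 3 has the highest closeness.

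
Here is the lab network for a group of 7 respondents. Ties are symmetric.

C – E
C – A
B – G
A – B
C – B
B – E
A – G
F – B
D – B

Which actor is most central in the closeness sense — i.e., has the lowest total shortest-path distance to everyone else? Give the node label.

Farness (sum of distances to all others) for each node — A:9, B:6, C:9, D:11, E:10, F:11, G:10.
The smallest farness is 6, for B, so B has the highest closeness.

B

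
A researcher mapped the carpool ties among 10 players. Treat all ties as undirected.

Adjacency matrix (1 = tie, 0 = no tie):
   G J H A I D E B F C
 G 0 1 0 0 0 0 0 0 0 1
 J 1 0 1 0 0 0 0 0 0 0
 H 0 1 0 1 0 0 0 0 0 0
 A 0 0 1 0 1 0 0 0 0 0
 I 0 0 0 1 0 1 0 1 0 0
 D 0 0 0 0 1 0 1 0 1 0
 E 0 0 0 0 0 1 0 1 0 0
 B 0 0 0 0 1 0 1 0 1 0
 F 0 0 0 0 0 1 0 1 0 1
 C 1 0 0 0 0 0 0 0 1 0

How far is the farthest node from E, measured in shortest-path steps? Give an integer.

Distances from E: A:3, B:1, C:3, D:1, F:2, G:4, H:4, I:2, J:5.
The largest is 5 (to J), so the eccentricity of E is 5.

5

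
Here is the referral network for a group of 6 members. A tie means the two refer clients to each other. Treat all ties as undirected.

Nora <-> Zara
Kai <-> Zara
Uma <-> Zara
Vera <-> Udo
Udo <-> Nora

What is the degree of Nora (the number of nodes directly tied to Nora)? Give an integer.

2

Nora is directly tied to Udo and Zara. That is 2 neighbors, so the degree of Nora is 2.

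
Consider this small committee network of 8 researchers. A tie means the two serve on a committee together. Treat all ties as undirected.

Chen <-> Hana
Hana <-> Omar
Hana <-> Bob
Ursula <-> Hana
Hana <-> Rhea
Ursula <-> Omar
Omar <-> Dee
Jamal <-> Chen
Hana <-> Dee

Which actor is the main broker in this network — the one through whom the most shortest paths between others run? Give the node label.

Hana

Unnormalized betweenness of each node: Bob:0, Chen:6, Dee:0, Hana:35/2, Jamal:0, Omar:1/2, Rhea:0, Ursula:0.
Hana has the largest value, 35/2, making it the main broker — the node through which the most shortest paths run.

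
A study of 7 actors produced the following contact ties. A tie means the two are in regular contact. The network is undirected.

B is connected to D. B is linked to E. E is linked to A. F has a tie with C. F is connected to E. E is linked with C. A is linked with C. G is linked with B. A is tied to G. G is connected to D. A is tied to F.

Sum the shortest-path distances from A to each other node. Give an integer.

8

Distances from A: B:2, C:1, D:2, E:1, F:1, G:1.
Sum = 2 + 1 + 2 + 1 + 1 + 1 = 8.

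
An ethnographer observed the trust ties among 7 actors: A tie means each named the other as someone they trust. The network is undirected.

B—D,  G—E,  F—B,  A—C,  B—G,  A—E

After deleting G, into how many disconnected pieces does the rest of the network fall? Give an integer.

Without G, the remaining ties split the others into: {A, C, E}; {B, D, F}.
That's 2 separate components.

2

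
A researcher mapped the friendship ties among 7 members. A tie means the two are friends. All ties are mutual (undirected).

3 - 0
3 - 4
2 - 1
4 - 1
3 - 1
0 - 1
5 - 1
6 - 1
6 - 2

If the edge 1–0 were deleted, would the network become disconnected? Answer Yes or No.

No

Even without that edge, 1 still reaches 0 via 1 – 3 – 0, so the network stays connected. Not a bridge.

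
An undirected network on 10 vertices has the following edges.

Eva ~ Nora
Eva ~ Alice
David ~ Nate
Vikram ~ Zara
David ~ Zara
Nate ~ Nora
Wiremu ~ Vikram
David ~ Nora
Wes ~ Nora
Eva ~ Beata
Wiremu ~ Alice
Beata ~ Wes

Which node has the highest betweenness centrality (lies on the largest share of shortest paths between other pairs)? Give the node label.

Nora

Unnormalized betweenness of each node: Alice:13/2, Beata:3/2, David:17/2, Eva:23/2, Nate:0, Nora:14, Vikram:7/2, Wes:2, Wiremu:4, Zara:11/2.
Nora has the largest value, 14, making it the main broker — the node through which the most shortest paths run.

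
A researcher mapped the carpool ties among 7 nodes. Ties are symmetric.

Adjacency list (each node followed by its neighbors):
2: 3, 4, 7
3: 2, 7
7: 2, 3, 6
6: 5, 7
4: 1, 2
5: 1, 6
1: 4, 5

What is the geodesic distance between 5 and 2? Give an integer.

One shortest route is 5 – 1 – 4 – 2, which uses 3 edges, and at distance 2 from 5 we only reach {4, 7}, which does not include 2. So d(5,2) = 3.

3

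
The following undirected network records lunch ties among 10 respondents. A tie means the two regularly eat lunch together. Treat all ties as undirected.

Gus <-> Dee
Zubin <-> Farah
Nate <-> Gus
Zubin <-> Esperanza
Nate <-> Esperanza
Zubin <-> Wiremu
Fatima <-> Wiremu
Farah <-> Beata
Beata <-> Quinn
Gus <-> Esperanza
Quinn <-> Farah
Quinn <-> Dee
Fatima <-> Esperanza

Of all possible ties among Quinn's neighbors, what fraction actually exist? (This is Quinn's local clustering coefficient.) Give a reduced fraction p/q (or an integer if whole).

1/3

Quinn's neighbors: Beata, Dee, and Farah (k = 3).
Possible neighbor pairs: C(3,2) = 3. Edges among them: Beata–Farah → e = 1.
Clustering(Quinn) = 1/3.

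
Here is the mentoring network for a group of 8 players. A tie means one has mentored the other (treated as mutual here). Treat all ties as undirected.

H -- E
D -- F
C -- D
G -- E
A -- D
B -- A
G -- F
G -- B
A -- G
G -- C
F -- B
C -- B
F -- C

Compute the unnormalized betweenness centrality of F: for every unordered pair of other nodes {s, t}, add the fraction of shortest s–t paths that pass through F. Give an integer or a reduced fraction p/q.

Pairs whose geodesics pass through F — E–D: 1/3; H–D: 1/3; B–D: 1/3; D–G: 1/3.
All other pairs contribute 0.
Summing the contributions gives betweenness(F) = 4/3.

4/3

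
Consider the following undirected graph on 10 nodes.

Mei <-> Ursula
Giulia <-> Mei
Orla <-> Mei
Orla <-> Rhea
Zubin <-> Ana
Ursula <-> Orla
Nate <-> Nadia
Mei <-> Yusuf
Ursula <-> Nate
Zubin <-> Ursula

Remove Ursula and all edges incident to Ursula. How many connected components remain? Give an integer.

Without Ursula, the remaining ties split the others into: {Ana, Zubin}; {Nadia, Nate}; {Giulia, Mei, Orla, Rhea, Yusuf}.
That's 3 separate components.

3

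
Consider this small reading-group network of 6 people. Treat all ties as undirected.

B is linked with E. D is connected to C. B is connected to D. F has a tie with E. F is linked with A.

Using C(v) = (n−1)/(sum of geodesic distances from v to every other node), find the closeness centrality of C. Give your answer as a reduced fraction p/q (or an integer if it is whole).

1/3

Distances from C: A:5, B:2, D:1, E:3, F:4. Sum = 15.
n = 6, so closeness = 5/15 = 1/3.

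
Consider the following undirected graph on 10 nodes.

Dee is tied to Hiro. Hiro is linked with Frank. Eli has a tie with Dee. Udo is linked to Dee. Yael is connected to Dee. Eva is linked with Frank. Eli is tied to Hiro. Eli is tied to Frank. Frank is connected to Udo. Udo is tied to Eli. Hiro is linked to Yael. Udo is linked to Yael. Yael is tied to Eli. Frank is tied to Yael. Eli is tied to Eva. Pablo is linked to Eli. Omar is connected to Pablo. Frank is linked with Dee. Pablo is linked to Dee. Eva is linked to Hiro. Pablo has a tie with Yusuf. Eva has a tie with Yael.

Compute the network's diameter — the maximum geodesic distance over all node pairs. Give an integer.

3

Eccentricity of each node (its greatest distance to any other): Dee:2, Eli:2, Eva:3, Frank:3, Hiro:3, Omar:3, Pablo:2, Udo:3, Yael:3, Yusuf:3.
The maximum eccentricity is 3, realized for instance by the pair Yusuf–Yael via Yusuf – Pablo – Dee – Yael. So the diameter is 3.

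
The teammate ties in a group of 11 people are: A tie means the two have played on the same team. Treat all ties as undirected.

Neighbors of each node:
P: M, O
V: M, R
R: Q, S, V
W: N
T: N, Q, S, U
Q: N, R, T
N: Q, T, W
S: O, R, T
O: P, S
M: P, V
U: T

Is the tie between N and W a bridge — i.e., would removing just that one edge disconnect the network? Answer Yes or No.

Yes

Without the N–W edge there is no alternate route between N and W, so the network disconnects. It is a bridge.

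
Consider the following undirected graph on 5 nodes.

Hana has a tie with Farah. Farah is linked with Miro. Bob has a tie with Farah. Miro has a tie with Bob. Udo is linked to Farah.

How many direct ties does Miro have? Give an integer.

2

Miro is directly tied to Bob and Farah. That is 2 neighbors, so the degree of Miro is 2.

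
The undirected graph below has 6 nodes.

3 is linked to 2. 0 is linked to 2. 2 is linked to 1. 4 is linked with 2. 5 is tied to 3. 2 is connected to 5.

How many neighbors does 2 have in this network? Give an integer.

2 is directly tied to 0, 1, 3, 4, and 5. That is 5 neighbors, so the degree of 2 is 5.

5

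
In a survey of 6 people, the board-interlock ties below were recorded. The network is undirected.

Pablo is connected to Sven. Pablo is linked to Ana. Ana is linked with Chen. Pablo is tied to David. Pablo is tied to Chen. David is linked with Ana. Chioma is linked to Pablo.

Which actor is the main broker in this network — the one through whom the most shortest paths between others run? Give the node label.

Unnormalized betweenness of each node: Ana:1/2, Chen:0, Chioma:0, David:0, Pablo:15/2, Sven:0.
Pablo has the largest value, 15/2, making it the main broker — the node through which the most shortest paths run.

Pablo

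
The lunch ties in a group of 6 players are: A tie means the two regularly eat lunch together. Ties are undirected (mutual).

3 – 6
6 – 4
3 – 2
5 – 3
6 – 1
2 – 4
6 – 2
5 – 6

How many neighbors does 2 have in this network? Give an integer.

3

2 is directly tied to 3, 4, and 6. That is 3 neighbors, so the degree of 2 is 3.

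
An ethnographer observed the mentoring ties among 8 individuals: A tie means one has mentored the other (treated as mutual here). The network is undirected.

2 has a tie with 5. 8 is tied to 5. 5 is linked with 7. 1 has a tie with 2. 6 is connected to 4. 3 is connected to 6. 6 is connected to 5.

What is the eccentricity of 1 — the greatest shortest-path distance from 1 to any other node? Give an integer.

4

Distances from 1: 2:1, 3:4, 4:4, 5:2, 6:3, 7:3, 8:3.
The largest is 4 (to 4 and 3), so the eccentricity of 1 is 4.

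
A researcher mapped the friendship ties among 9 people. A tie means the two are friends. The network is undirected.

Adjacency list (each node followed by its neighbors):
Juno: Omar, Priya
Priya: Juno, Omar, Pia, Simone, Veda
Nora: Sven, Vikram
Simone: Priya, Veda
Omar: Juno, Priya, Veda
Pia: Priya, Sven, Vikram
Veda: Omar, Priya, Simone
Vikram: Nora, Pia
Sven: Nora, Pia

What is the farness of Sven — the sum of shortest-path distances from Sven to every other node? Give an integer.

18

Distances from Sven: Juno:3, Nora:1, Omar:3, Pia:1, Priya:2, Simone:3, Veda:3, Vikram:2.
Sum = 3 + 1 + 3 + 1 + 2 + 3 + 3 + 2 = 18.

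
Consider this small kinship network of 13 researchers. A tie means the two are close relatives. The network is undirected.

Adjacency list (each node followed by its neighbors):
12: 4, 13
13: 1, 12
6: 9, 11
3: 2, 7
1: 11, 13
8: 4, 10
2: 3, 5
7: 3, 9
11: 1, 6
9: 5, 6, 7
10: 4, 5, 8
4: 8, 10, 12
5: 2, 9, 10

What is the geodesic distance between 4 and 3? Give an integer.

4

One shortest route is 4 – 10 – 5 – 2 – 3, which uses 4 edges, and at distance 3 from 4 we only reach {1, 2, 9}, which does not include 3. So d(4,3) = 4.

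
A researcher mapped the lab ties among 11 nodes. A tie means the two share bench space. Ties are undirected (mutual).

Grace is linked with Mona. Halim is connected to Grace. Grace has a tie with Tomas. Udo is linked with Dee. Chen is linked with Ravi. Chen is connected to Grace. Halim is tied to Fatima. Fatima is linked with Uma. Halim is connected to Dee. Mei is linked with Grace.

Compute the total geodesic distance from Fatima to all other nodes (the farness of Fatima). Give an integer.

25

Distances from Fatima: Chen:3, Dee:2, Grace:2, Halim:1, Mei:3, Mona:3, Ravi:4, Tomas:3, Udo:3, Uma:1.
Sum = 3 + 2 + 2 + 1 + 3 + 3 + 4 + 3 + 3 + 1 = 25.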